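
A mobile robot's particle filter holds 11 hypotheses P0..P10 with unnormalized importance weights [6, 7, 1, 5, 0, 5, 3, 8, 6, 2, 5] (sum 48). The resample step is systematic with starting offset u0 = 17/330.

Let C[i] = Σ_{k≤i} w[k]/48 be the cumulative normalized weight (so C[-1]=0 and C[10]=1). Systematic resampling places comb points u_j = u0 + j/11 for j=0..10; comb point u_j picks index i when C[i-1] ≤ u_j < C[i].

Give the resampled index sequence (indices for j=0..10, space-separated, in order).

C = [1/8, 13/48, 7/24, 19/48, 19/48, 1/2, 9/16, 35/48, 41/48, 43/48, 1]
j=0: u_0=17/330 ∈ [0, 1/8) → index 0
j=1: u_1=47/330 ∈ [1/8, 13/48) → index 1
j=2: u_2=7/30 ∈ [1/8, 13/48) → index 1
j=3: u_3=107/330 ∈ [7/24, 19/48) → index 3
j=4: u_4=137/330 ∈ [19/48, 1/2) → index 5
j=5: u_5=167/330 ∈ [1/2, 9/16) → index 6
j=6: u_6=197/330 ∈ [9/16, 35/48) → index 7
j=7: u_7=227/330 ∈ [9/16, 35/48) → index 7
j=8: u_8=257/330 ∈ [35/48, 41/48) → index 8
j=9: u_9=287/330 ∈ [41/48, 43/48) → index 9
j=10: u_10=317/330 ∈ [43/48, 1) → index 10

0 1 1 3 5 6 7 7 8 9 10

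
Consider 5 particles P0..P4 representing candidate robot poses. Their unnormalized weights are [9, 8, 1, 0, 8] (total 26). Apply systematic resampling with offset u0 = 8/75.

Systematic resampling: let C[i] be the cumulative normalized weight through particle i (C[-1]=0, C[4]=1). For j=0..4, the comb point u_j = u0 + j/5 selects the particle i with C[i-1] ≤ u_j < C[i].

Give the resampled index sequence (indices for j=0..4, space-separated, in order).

0 0 1 4 4

C = [9/26, 17/26, 9/13, 9/13, 1]
j=0: u_0=8/75 ∈ [0, 9/26) → index 0
j=1: u_1=23/75 ∈ [0, 9/26) → index 0
j=2: u_2=38/75 ∈ [9/26, 17/26) → index 1
j=3: u_3=53/75 ∈ [9/13, 1) → index 4
j=4: u_4=68/75 ∈ [9/13, 1) → index 4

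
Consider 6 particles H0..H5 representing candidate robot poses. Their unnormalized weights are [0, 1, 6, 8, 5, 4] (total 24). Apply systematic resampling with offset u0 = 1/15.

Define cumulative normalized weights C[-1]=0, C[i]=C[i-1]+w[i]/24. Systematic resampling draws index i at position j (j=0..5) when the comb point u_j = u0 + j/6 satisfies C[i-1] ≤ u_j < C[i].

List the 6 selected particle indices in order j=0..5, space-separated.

2 2 3 3 4 5

C = [0, 1/24, 7/24, 5/8, 5/6, 1]
j=0: u_0=1/15 ∈ [1/24, 7/24) → index 2
j=1: u_1=7/30 ∈ [1/24, 7/24) → index 2
j=2: u_2=2/5 ∈ [7/24, 5/8) → index 3
j=3: u_3=17/30 ∈ [7/24, 5/8) → index 3
j=4: u_4=11/15 ∈ [5/8, 5/6) → index 4
j=5: u_5=9/10 ∈ [5/6, 1) → index 5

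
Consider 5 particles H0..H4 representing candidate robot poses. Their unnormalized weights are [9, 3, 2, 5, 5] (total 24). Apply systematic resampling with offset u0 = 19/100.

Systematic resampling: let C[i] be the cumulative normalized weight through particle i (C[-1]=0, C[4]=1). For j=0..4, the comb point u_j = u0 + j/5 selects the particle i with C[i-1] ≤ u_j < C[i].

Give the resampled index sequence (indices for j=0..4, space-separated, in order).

0 1 3 3 4

C = [3/8, 1/2, 7/12, 19/24, 1]
j=0: u_0=19/100 ∈ [0, 3/8) → index 0
j=1: u_1=39/100 ∈ [3/8, 1/2) → index 1
j=2: u_2=59/100 ∈ [7/12, 19/24) → index 3
j=3: u_3=79/100 ∈ [7/12, 19/24) → index 3
j=4: u_4=99/100 ∈ [19/24, 1) → index 4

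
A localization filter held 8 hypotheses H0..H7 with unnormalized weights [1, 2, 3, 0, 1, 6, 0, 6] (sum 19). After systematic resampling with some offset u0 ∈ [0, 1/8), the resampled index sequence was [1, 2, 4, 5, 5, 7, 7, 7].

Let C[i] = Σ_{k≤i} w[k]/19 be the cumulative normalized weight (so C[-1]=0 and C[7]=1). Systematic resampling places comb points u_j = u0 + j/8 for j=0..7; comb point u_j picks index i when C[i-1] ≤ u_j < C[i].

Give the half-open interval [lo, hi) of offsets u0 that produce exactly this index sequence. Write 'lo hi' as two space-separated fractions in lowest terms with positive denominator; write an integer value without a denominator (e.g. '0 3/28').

C = [1/19, 3/19, 6/19, 6/19, 7/19, 13/19, 13/19, 1]
j=0 picked index 1: u0 ∈ [1/19, 3/19)
j=1 picked index 2: u0 ∈ [5/152, 29/152)
j=2 picked index 4: u0 ∈ [5/76, 9/76)
j=3 picked index 5: u0 ∈ [-1/152, 47/152)
j=4 picked index 5: u0 ∈ [-5/38, 7/38)
j=5 picked index 7: u0 ∈ [9/152, 3/8)
j=6 picked index 7: u0 ∈ [-5/76, 1/4)
j=7 picked index 7: u0 ∈ [-29/152, 1/8)
intersection: [5/76, 9/76)

5/76 9/76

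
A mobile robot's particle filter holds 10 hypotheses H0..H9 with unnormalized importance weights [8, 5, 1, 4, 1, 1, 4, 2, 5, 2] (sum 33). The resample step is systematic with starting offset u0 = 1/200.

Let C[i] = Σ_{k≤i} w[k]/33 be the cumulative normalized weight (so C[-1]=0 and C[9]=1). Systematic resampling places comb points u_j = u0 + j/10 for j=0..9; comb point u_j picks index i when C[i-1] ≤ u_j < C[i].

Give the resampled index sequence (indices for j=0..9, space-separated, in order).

C = [8/33, 13/33, 14/33, 6/11, 19/33, 20/33, 8/11, 26/33, 31/33, 1]
j=0: u_0=1/200 ∈ [0, 8/33) → index 0
j=1: u_1=21/200 ∈ [0, 8/33) → index 0
j=2: u_2=41/200 ∈ [0, 8/33) → index 0
j=3: u_3=61/200 ∈ [8/33, 13/33) → index 1
j=4: u_4=81/200 ∈ [13/33, 14/33) → index 2
j=5: u_5=101/200 ∈ [14/33, 6/11) → index 3
j=6: u_6=121/200 ∈ [19/33, 20/33) → index 5
j=7: u_7=141/200 ∈ [20/33, 8/11) → index 6
j=8: u_8=161/200 ∈ [26/33, 31/33) → index 8
j=9: u_9=181/200 ∈ [26/33, 31/33) → index 8

0 0 0 1 2 3 5 6 8 8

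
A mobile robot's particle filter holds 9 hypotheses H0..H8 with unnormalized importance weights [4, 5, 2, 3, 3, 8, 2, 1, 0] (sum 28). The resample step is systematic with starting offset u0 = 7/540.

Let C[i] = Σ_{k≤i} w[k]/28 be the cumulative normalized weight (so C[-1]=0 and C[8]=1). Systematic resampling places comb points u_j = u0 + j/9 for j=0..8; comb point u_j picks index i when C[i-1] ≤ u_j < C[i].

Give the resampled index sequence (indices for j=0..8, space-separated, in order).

C = [1/7, 9/28, 11/28, 1/2, 17/28, 25/28, 27/28, 1, 1]
j=0: u_0=7/540 ∈ [0, 1/7) → index 0
j=1: u_1=67/540 ∈ [0, 1/7) → index 0
j=2: u_2=127/540 ∈ [1/7, 9/28) → index 1
j=3: u_3=187/540 ∈ [9/28, 11/28) → index 2
j=4: u_4=247/540 ∈ [11/28, 1/2) → index 3
j=5: u_5=307/540 ∈ [1/2, 17/28) → index 4
j=6: u_6=367/540 ∈ [17/28, 25/28) → index 5
j=7: u_7=427/540 ∈ [17/28, 25/28) → index 5
j=8: u_8=487/540 ∈ [25/28, 27/28) → index 6

0 0 1 2 3 4 5 5 6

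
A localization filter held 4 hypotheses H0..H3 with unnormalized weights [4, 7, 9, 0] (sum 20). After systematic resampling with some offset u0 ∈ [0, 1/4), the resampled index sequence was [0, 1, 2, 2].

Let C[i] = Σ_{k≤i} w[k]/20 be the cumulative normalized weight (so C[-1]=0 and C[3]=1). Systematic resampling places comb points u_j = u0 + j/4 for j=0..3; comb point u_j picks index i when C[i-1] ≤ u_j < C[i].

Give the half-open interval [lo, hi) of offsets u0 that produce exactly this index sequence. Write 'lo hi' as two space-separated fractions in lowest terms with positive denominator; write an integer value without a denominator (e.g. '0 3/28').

1/20 1/5

C = [1/5, 11/20, 1, 1]
j=0 picked index 0: u0 ∈ [0, 1/5)
j=1 picked index 1: u0 ∈ [-1/20, 3/10)
j=2 picked index 2: u0 ∈ [1/20, 1/2)
j=3 picked index 2: u0 ∈ [-1/5, 1/4)
intersection: [1/20, 1/5)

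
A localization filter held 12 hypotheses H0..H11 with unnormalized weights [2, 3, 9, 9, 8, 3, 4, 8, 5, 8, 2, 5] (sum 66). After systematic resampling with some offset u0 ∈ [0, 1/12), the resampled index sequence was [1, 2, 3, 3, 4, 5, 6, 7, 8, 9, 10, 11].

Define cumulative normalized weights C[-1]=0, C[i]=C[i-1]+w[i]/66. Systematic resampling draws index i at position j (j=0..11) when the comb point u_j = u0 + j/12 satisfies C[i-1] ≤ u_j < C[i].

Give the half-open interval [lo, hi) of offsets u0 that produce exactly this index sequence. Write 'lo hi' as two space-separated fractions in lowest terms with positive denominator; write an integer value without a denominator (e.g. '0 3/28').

2/33 5/66

C = [1/33, 5/66, 7/33, 23/66, 31/66, 17/33, 19/33, 23/33, 17/22, 59/66, 61/66, 1]
j=0 picked index 1: u0 ∈ [1/33, 5/66)
j=1 picked index 2: u0 ∈ [-1/132, 17/132)
j=2 picked index 3: u0 ∈ [1/22, 2/11)
j=3 picked index 3: u0 ∈ [-5/132, 13/132)
j=4 picked index 4: u0 ∈ [1/66, 3/22)
j=5 picked index 5: u0 ∈ [7/132, 13/132)
j=6 picked index 6: u0 ∈ [1/66, 5/66)
j=7 picked index 7: u0 ∈ [-1/132, 5/44)
j=8 picked index 8: u0 ∈ [1/33, 7/66)
j=9 picked index 9: u0 ∈ [1/44, 19/132)
j=10 picked index 10: u0 ∈ [2/33, 1/11)
j=11 picked index 11: u0 ∈ [1/132, 1/12)
intersection: [2/33, 5/66)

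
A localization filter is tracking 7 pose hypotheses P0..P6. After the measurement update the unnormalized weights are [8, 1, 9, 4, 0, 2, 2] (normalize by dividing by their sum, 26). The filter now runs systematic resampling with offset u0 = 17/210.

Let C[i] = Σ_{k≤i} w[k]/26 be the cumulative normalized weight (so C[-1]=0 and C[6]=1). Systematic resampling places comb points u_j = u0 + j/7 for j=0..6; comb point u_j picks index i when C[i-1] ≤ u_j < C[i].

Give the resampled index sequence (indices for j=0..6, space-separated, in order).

C = [4/13, 9/26, 9/13, 11/13, 11/13, 12/13, 1]
j=0: u_0=17/210 ∈ [0, 4/13) → index 0
j=1: u_1=47/210 ∈ [0, 4/13) → index 0
j=2: u_2=11/30 ∈ [9/26, 9/13) → index 2
j=3: u_3=107/210 ∈ [9/26, 9/13) → index 2
j=4: u_4=137/210 ∈ [9/26, 9/13) → index 2
j=5: u_5=167/210 ∈ [9/13, 11/13) → index 3
j=6: u_6=197/210 ∈ [12/13, 1) → index 6

0 0 2 2 2 3 6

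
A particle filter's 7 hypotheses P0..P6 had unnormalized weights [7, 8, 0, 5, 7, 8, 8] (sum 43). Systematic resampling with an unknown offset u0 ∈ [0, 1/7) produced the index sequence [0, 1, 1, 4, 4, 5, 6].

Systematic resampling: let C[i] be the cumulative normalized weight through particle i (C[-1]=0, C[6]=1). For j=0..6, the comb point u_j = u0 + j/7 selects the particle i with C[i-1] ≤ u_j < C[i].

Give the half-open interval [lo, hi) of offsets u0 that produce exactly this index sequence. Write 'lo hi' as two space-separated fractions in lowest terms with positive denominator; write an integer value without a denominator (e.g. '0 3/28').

C = [7/43, 15/43, 15/43, 20/43, 27/43, 35/43, 1]
j=0 picked index 0: u0 ∈ [0, 7/43)
j=1 picked index 1: u0 ∈ [6/301, 62/301)
j=2 picked index 1: u0 ∈ [-37/301, 19/301)
j=3 picked index 4: u0 ∈ [11/301, 60/301)
j=4 picked index 4: u0 ∈ [-32/301, 17/301)
j=5 picked index 5: u0 ∈ [-26/301, 30/301)
j=6 picked index 6: u0 ∈ [-13/301, 1/7)
intersection: [11/301, 17/301)

11/301 17/301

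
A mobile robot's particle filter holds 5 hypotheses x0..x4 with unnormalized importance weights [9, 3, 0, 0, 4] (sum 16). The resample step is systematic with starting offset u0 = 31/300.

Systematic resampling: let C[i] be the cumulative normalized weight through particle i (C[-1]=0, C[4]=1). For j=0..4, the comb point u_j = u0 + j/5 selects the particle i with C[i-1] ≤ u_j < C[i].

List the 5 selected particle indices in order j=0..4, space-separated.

C = [9/16, 3/4, 3/4, 3/4, 1]
j=0: u_0=31/300 ∈ [0, 9/16) → index 0
j=1: u_1=91/300 ∈ [0, 9/16) → index 0
j=2: u_2=151/300 ∈ [0, 9/16) → index 0
j=3: u_3=211/300 ∈ [9/16, 3/4) → index 1
j=4: u_4=271/300 ∈ [3/4, 1) → index 4

0 0 0 1 4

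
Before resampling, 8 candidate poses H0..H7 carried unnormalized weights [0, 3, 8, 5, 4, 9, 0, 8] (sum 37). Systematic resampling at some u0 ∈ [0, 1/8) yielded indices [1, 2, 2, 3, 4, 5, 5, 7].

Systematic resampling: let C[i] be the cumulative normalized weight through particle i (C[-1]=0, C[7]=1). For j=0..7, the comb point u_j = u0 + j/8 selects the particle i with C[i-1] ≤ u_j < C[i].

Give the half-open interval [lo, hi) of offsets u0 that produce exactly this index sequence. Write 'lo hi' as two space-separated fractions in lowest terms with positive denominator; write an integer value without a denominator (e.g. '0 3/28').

0 5/148

C = [0, 3/37, 11/37, 16/37, 20/37, 29/37, 29/37, 1]
j=0 picked index 1: u0 ∈ [0, 3/37)
j=1 picked index 2: u0 ∈ [-13/296, 51/296)
j=2 picked index 2: u0 ∈ [-25/148, 7/148)
j=3 picked index 3: u0 ∈ [-23/296, 17/296)
j=4 picked index 4: u0 ∈ [-5/74, 3/74)
j=5 picked index 5: u0 ∈ [-25/296, 47/296)
j=6 picked index 5: u0 ∈ [-31/148, 5/148)
j=7 picked index 7: u0 ∈ [-27/296, 1/8)
intersection: [0, 5/148)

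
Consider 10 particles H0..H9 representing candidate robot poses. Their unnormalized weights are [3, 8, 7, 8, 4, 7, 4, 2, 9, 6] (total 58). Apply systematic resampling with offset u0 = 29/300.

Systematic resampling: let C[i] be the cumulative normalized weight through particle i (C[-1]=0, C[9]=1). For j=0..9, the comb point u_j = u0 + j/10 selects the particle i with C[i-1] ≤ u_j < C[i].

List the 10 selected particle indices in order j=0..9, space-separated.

1 2 2 3 4 5 6 8 9 9

C = [3/58, 11/58, 9/29, 13/29, 15/29, 37/58, 41/58, 43/58, 26/29, 1]
j=0: u_0=29/300 ∈ [3/58, 11/58) → index 1
j=1: u_1=59/300 ∈ [11/58, 9/29) → index 2
j=2: u_2=89/300 ∈ [11/58, 9/29) → index 2
j=3: u_3=119/300 ∈ [9/29, 13/29) → index 3
j=4: u_4=149/300 ∈ [13/29, 15/29) → index 4
j=5: u_5=179/300 ∈ [15/29, 37/58) → index 5
j=6: u_6=209/300 ∈ [37/58, 41/58) → index 6
j=7: u_7=239/300 ∈ [43/58, 26/29) → index 8
j=8: u_8=269/300 ∈ [26/29, 1) → index 9
j=9: u_9=299/300 ∈ [26/29, 1) → index 9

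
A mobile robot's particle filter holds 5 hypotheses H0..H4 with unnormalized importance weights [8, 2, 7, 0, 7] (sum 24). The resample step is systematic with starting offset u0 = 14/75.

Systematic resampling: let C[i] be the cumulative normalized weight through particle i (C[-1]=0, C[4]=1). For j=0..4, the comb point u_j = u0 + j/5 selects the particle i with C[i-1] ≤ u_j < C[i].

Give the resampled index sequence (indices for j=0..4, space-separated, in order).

C = [1/3, 5/12, 17/24, 17/24, 1]
j=0: u_0=14/75 ∈ [0, 1/3) → index 0
j=1: u_1=29/75 ∈ [1/3, 5/12) → index 1
j=2: u_2=44/75 ∈ [5/12, 17/24) → index 2
j=3: u_3=59/75 ∈ [17/24, 1) → index 4
j=4: u_4=74/75 ∈ [17/24, 1) → index 4

0 1 2 4 4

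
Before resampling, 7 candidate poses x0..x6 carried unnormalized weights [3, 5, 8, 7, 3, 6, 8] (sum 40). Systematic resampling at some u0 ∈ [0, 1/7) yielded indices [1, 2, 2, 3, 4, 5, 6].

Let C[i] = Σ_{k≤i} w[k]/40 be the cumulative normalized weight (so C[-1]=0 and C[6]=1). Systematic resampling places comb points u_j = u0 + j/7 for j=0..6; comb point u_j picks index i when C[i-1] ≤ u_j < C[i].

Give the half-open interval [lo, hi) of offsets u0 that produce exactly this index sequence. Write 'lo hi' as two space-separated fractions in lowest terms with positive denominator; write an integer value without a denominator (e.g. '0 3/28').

3/40 11/140

C = [3/40, 1/5, 2/5, 23/40, 13/20, 4/5, 1]
j=0 picked index 1: u0 ∈ [3/40, 1/5)
j=1 picked index 2: u0 ∈ [2/35, 9/35)
j=2 picked index 2: u0 ∈ [-3/35, 4/35)
j=3 picked index 3: u0 ∈ [-1/35, 41/280)
j=4 picked index 4: u0 ∈ [1/280, 11/140)
j=5 picked index 5: u0 ∈ [-9/140, 3/35)
j=6 picked index 6: u0 ∈ [-2/35, 1/7)
intersection: [3/40, 11/140)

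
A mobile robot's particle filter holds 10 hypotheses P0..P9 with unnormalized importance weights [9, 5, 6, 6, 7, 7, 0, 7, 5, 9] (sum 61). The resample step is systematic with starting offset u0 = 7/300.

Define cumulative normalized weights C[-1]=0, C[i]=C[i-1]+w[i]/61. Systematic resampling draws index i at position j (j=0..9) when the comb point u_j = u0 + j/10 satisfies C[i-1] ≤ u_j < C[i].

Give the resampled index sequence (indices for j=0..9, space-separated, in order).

0 0 1 2 3 4 5 7 8 9

C = [9/61, 14/61, 20/61, 26/61, 33/61, 40/61, 40/61, 47/61, 52/61, 1]
j=0: u_0=7/300 ∈ [0, 9/61) → index 0
j=1: u_1=37/300 ∈ [0, 9/61) → index 0
j=2: u_2=67/300 ∈ [9/61, 14/61) → index 1
j=3: u_3=97/300 ∈ [14/61, 20/61) → index 2
j=4: u_4=127/300 ∈ [20/61, 26/61) → index 3
j=5: u_5=157/300 ∈ [26/61, 33/61) → index 4
j=6: u_6=187/300 ∈ [33/61, 40/61) → index 5
j=7: u_7=217/300 ∈ [40/61, 47/61) → index 7
j=8: u_8=247/300 ∈ [47/61, 52/61) → index 8
j=9: u_9=277/300 ∈ [52/61, 1) → index 9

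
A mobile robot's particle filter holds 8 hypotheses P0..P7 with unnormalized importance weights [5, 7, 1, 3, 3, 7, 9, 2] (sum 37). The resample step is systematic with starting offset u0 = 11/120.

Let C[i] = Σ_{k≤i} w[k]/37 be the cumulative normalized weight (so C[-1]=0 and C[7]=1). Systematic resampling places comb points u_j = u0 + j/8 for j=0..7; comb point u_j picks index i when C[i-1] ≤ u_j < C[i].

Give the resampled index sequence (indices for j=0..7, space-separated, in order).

0 1 2 4 5 6 6 7

C = [5/37, 12/37, 13/37, 16/37, 19/37, 26/37, 35/37, 1]
j=0: u_0=11/120 ∈ [0, 5/37) → index 0
j=1: u_1=13/60 ∈ [5/37, 12/37) → index 1
j=2: u_2=41/120 ∈ [12/37, 13/37) → index 2
j=3: u_3=7/15 ∈ [16/37, 19/37) → index 4
j=4: u_4=71/120 ∈ [19/37, 26/37) → index 5
j=5: u_5=43/60 ∈ [26/37, 35/37) → index 6
j=6: u_6=101/120 ∈ [26/37, 35/37) → index 6
j=7: u_7=29/30 ∈ [35/37, 1) → index 7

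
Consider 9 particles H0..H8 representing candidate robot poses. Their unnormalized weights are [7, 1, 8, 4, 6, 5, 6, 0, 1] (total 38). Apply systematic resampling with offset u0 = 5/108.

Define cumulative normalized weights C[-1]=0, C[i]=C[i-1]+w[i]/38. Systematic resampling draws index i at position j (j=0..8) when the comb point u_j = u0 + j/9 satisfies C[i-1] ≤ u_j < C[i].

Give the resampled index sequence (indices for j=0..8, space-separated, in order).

C = [7/38, 4/19, 8/19, 10/19, 13/19, 31/38, 37/38, 37/38, 1]
j=0: u_0=5/108 ∈ [0, 7/38) → index 0
j=1: u_1=17/108 ∈ [0, 7/38) → index 0
j=2: u_2=29/108 ∈ [4/19, 8/19) → index 2
j=3: u_3=41/108 ∈ [4/19, 8/19) → index 2
j=4: u_4=53/108 ∈ [8/19, 10/19) → index 3
j=5: u_5=65/108 ∈ [10/19, 13/19) → index 4
j=6: u_6=77/108 ∈ [13/19, 31/38) → index 5
j=7: u_7=89/108 ∈ [31/38, 37/38) → index 6
j=8: u_8=101/108 ∈ [31/38, 37/38) → index 6

0 0 2 2 3 4 5 6 6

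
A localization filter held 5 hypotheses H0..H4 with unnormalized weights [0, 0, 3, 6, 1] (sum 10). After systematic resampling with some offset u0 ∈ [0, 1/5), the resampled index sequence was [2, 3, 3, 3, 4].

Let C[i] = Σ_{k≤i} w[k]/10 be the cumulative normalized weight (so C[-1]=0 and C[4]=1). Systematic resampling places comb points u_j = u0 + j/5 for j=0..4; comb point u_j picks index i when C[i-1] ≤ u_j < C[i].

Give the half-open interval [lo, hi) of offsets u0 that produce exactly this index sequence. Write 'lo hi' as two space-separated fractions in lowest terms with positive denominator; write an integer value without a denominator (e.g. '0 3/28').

C = [0, 0, 3/10, 9/10, 1]
j=0 picked index 2: u0 ∈ [0, 3/10)
j=1 picked index 3: u0 ∈ [1/10, 7/10)
j=2 picked index 3: u0 ∈ [-1/10, 1/2)
j=3 picked index 3: u0 ∈ [-3/10, 3/10)
j=4 picked index 4: u0 ∈ [1/10, 1/5)
intersection: [1/10, 1/5)

1/10 1/5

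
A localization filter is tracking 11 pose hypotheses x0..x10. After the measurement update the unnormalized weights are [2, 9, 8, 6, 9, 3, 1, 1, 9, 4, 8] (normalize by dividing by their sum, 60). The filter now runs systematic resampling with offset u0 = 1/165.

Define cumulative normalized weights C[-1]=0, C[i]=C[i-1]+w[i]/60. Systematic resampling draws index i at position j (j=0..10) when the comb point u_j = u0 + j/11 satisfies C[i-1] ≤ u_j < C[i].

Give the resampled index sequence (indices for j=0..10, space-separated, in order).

C = [1/30, 11/60, 19/60, 5/12, 17/30, 37/60, 19/30, 13/20, 4/5, 13/15, 1]
j=0: u_0=1/165 ∈ [0, 1/30) → index 0
j=1: u_1=16/165 ∈ [1/30, 11/60) → index 1
j=2: u_2=31/165 ∈ [11/60, 19/60) → index 2
j=3: u_3=46/165 ∈ [11/60, 19/60) → index 2
j=4: u_4=61/165 ∈ [19/60, 5/12) → index 3
j=5: u_5=76/165 ∈ [5/12, 17/30) → index 4
j=6: u_6=91/165 ∈ [5/12, 17/30) → index 4
j=7: u_7=106/165 ∈ [19/30, 13/20) → index 7
j=8: u_8=11/15 ∈ [13/20, 4/5) → index 8
j=9: u_9=136/165 ∈ [4/5, 13/15) → index 9
j=10: u_10=151/165 ∈ [13/15, 1) → index 10

0 1 2 2 3 4 4 7 8 9 10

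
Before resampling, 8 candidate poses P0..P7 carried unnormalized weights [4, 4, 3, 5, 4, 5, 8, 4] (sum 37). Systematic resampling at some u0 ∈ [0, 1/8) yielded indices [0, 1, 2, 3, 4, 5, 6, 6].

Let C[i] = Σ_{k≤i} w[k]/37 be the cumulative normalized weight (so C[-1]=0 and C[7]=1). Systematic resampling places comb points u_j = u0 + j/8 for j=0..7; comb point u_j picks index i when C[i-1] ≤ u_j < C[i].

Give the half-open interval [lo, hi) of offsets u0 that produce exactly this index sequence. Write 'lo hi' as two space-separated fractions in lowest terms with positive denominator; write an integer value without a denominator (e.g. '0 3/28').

0 5/296

C = [4/37, 8/37, 11/37, 16/37, 20/37, 25/37, 33/37, 1]
j=0 picked index 0: u0 ∈ [0, 4/37)
j=1 picked index 1: u0 ∈ [-5/296, 27/296)
j=2 picked index 2: u0 ∈ [-5/148, 7/148)
j=3 picked index 3: u0 ∈ [-23/296, 17/296)
j=4 picked index 4: u0 ∈ [-5/74, 3/74)
j=5 picked index 5: u0 ∈ [-25/296, 15/296)
j=6 picked index 6: u0 ∈ [-11/148, 21/148)
j=7 picked index 6: u0 ∈ [-59/296, 5/296)
intersection: [0, 5/296)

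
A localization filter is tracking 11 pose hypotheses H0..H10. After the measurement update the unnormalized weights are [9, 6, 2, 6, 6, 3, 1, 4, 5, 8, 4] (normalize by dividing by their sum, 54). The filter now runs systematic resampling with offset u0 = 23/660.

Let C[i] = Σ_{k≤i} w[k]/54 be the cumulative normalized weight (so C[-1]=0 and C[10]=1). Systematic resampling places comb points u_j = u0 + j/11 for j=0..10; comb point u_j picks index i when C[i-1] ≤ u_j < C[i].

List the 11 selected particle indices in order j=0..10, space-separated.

C = [1/6, 5/18, 17/54, 23/54, 29/54, 16/27, 11/18, 37/54, 7/9, 25/27, 1]
j=0: u_0=23/660 ∈ [0, 1/6) → index 0
j=1: u_1=83/660 ∈ [0, 1/6) → index 0
j=2: u_2=13/60 ∈ [1/6, 5/18) → index 1
j=3: u_3=203/660 ∈ [5/18, 17/54) → index 2
j=4: u_4=263/660 ∈ [17/54, 23/54) → index 3
j=5: u_5=323/660 ∈ [23/54, 29/54) → index 4
j=6: u_6=383/660 ∈ [29/54, 16/27) → index 5
j=7: u_7=443/660 ∈ [11/18, 37/54) → index 7
j=8: u_8=503/660 ∈ [37/54, 7/9) → index 8
j=9: u_9=563/660 ∈ [7/9, 25/27) → index 9
j=10: u_10=623/660 ∈ [25/27, 1) → index 10

0 0 1 2 3 4 5 7 8 9 10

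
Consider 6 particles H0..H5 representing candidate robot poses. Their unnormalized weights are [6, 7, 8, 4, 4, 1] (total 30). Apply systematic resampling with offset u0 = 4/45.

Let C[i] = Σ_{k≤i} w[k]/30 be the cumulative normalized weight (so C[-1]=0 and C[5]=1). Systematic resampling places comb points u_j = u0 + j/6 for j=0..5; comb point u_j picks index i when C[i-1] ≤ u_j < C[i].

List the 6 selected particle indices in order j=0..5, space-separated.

C = [1/5, 13/30, 7/10, 5/6, 29/30, 1]
j=0: u_0=4/45 ∈ [0, 1/5) → index 0
j=1: u_1=23/90 ∈ [1/5, 13/30) → index 1
j=2: u_2=19/45 ∈ [1/5, 13/30) → index 1
j=3: u_3=53/90 ∈ [13/30, 7/10) → index 2
j=4: u_4=34/45 ∈ [7/10, 5/6) → index 3
j=5: u_5=83/90 ∈ [5/6, 29/30) → index 4

0 1 1 2 3 4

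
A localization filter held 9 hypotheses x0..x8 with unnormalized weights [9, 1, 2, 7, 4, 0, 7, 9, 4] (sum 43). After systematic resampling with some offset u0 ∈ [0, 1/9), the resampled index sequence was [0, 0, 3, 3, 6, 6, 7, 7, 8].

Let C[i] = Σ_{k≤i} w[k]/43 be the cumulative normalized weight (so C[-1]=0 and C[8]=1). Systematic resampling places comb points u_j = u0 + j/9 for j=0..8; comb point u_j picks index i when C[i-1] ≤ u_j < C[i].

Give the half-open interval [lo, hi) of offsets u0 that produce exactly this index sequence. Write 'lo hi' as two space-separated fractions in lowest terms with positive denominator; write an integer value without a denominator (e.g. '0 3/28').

35/387 38/387

C = [9/43, 10/43, 12/43, 19/43, 23/43, 23/43, 30/43, 39/43, 1]
j=0 picked index 0: u0 ∈ [0, 9/43)
j=1 picked index 0: u0 ∈ [-1/9, 38/387)
j=2 picked index 3: u0 ∈ [22/387, 85/387)
j=3 picked index 3: u0 ∈ [-7/129, 14/129)
j=4 picked index 6: u0 ∈ [35/387, 98/387)
j=5 picked index 6: u0 ∈ [-8/387, 55/387)
j=6 picked index 7: u0 ∈ [4/129, 31/129)
j=7 picked index 7: u0 ∈ [-31/387, 50/387)
j=8 picked index 8: u0 ∈ [7/387, 1/9)
intersection: [35/387, 38/387)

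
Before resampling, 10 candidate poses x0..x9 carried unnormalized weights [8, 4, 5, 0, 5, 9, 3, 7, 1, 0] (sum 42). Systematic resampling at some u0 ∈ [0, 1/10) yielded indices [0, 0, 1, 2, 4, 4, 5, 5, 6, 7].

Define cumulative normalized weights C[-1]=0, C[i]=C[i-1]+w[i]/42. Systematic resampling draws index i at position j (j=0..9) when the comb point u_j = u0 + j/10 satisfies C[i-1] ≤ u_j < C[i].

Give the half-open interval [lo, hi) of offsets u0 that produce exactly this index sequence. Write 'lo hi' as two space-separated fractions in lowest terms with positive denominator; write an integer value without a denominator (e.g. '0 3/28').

C = [4/21, 2/7, 17/42, 17/42, 11/21, 31/42, 17/21, 41/42, 1, 1]
j=0 picked index 0: u0 ∈ [0, 4/21)
j=1 picked index 0: u0 ∈ [-1/10, 19/210)
j=2 picked index 1: u0 ∈ [-1/105, 3/35)
j=3 picked index 2: u0 ∈ [-1/70, 11/105)
j=4 picked index 4: u0 ∈ [1/210, 13/105)
j=5 picked index 4: u0 ∈ [-2/21, 1/42)
j=6 picked index 5: u0 ∈ [-8/105, 29/210)
j=7 picked index 5: u0 ∈ [-37/210, 4/105)
j=8 picked index 6: u0 ∈ [-13/210, 1/105)
j=9 picked index 7: u0 ∈ [-19/210, 8/105)
intersection: [1/210, 1/105)

1/210 1/105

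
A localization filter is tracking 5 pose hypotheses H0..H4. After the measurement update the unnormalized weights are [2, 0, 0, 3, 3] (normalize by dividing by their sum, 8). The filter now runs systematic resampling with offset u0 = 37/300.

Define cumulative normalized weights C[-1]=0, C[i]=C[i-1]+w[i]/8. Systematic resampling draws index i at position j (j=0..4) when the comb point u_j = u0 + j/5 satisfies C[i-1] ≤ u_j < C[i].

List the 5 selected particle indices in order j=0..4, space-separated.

0 3 3 4 4

C = [1/4, 1/4, 1/4, 5/8, 1]
j=0: u_0=37/300 ∈ [0, 1/4) → index 0
j=1: u_1=97/300 ∈ [1/4, 5/8) → index 3
j=2: u_2=157/300 ∈ [1/4, 5/8) → index 3
j=3: u_3=217/300 ∈ [5/8, 1) → index 4
j=4: u_4=277/300 ∈ [5/8, 1) → index 4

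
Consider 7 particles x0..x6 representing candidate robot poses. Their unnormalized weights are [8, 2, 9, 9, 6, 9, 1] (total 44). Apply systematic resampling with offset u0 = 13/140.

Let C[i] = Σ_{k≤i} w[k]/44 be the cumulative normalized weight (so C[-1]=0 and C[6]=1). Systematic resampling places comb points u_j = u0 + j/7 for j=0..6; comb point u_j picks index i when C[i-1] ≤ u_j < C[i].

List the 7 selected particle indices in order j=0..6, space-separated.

C = [2/11, 5/22, 19/44, 7/11, 17/22, 43/44, 1]
j=0: u_0=13/140 ∈ [0, 2/11) → index 0
j=1: u_1=33/140 ∈ [5/22, 19/44) → index 2
j=2: u_2=53/140 ∈ [5/22, 19/44) → index 2
j=3: u_3=73/140 ∈ [19/44, 7/11) → index 3
j=4: u_4=93/140 ∈ [7/11, 17/22) → index 4
j=5: u_5=113/140 ∈ [17/22, 43/44) → index 5
j=6: u_6=19/20 ∈ [17/22, 43/44) → index 5

0 2 2 3 4 5 5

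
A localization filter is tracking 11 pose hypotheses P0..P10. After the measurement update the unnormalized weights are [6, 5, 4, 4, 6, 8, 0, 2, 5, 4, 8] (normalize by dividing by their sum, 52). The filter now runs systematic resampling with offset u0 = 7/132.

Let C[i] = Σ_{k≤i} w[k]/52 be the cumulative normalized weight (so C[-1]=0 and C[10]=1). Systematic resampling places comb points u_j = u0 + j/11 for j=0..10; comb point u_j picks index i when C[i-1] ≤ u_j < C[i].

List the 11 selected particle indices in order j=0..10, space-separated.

C = [3/26, 11/52, 15/52, 19/52, 25/52, 33/52, 33/52, 35/52, 10/13, 11/13, 1]
j=0: u_0=7/132 ∈ [0, 3/26) → index 0
j=1: u_1=19/132 ∈ [3/26, 11/52) → index 1
j=2: u_2=31/132 ∈ [11/52, 15/52) → index 2
j=3: u_3=43/132 ∈ [15/52, 19/52) → index 3
j=4: u_4=5/12 ∈ [19/52, 25/52) → index 4
j=5: u_5=67/132 ∈ [25/52, 33/52) → index 5
j=6: u_6=79/132 ∈ [25/52, 33/52) → index 5
j=7: u_7=91/132 ∈ [35/52, 10/13) → index 8
j=8: u_8=103/132 ∈ [10/13, 11/13) → index 9
j=9: u_9=115/132 ∈ [11/13, 1) → index 10
j=10: u_10=127/132 ∈ [11/13, 1) → index 10

0 1 2 3 4 5 5 8 9 10 10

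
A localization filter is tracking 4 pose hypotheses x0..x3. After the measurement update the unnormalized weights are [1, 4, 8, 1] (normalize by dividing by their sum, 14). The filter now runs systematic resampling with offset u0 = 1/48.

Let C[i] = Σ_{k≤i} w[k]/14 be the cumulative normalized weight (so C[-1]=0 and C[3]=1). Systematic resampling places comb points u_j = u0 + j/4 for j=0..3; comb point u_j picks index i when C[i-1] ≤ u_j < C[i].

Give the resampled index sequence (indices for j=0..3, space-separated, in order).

C = [1/14, 5/14, 13/14, 1]
j=0: u_0=1/48 ∈ [0, 1/14) → index 0
j=1: u_1=13/48 ∈ [1/14, 5/14) → index 1
j=2: u_2=25/48 ∈ [5/14, 13/14) → index 2
j=3: u_3=37/48 ∈ [5/14, 13/14) → index 2

0 1 2 2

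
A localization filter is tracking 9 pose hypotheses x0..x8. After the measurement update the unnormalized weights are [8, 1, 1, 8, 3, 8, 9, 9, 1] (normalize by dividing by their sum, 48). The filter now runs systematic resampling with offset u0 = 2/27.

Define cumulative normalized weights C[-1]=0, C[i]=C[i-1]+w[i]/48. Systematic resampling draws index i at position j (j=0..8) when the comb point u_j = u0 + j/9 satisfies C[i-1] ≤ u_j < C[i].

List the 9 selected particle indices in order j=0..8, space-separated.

C = [1/6, 3/16, 5/24, 3/8, 7/16, 29/48, 19/24, 47/48, 1]
j=0: u_0=2/27 ∈ [0, 1/6) → index 0
j=1: u_1=5/27 ∈ [1/6, 3/16) → index 1
j=2: u_2=8/27 ∈ [5/24, 3/8) → index 3
j=3: u_3=11/27 ∈ [3/8, 7/16) → index 4
j=4: u_4=14/27 ∈ [7/16, 29/48) → index 5
j=5: u_5=17/27 ∈ [29/48, 19/24) → index 6
j=6: u_6=20/27 ∈ [29/48, 19/24) → index 6
j=7: u_7=23/27 ∈ [19/24, 47/48) → index 7
j=8: u_8=26/27 ∈ [19/24, 47/48) → index 7

0 1 3 4 5 6 6 7 7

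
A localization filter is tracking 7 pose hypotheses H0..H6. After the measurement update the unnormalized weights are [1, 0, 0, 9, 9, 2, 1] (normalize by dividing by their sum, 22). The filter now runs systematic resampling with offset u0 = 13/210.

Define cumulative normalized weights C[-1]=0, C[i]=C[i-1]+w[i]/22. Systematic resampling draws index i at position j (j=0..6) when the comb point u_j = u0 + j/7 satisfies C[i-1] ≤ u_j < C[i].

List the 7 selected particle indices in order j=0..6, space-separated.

C = [1/22, 1/22, 1/22, 5/11, 19/22, 21/22, 1]
j=0: u_0=13/210 ∈ [1/22, 5/11) → index 3
j=1: u_1=43/210 ∈ [1/22, 5/11) → index 3
j=2: u_2=73/210 ∈ [1/22, 5/11) → index 3
j=3: u_3=103/210 ∈ [5/11, 19/22) → index 4
j=4: u_4=19/30 ∈ [5/11, 19/22) → index 4
j=5: u_5=163/210 ∈ [5/11, 19/22) → index 4
j=6: u_6=193/210 ∈ [19/22, 21/22) → index 5

3 3 3 4 4 4 5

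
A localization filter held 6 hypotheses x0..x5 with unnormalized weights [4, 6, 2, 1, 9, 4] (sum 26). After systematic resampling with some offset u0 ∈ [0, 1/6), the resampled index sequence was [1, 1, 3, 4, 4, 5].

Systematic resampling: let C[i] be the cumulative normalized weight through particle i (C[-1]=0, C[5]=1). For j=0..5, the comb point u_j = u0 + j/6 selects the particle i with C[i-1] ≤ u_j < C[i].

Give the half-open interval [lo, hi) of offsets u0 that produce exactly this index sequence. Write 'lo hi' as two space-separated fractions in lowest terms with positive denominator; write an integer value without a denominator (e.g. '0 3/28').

C = [2/13, 5/13, 6/13, 1/2, 11/13, 1]
j=0 picked index 1: u0 ∈ [2/13, 5/13)
j=1 picked index 1: u0 ∈ [-1/78, 17/78)
j=2 picked index 3: u0 ∈ [5/39, 1/6)
j=3 picked index 4: u0 ∈ [0, 9/26)
j=4 picked index 4: u0 ∈ [-1/6, 7/39)
j=5 picked index 5: u0 ∈ [1/78, 1/6)
intersection: [2/13, 1/6)

2/13 1/6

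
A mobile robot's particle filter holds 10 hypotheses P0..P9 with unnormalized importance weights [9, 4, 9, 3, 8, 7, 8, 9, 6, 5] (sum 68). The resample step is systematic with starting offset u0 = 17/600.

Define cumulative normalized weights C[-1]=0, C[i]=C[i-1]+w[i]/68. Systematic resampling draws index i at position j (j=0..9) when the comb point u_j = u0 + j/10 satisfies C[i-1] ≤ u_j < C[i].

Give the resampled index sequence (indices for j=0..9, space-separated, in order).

0 0 2 3 4 5 6 7 7 9

C = [9/68, 13/68, 11/34, 25/68, 33/68, 10/17, 12/17, 57/68, 63/68, 1]
j=0: u_0=17/600 ∈ [0, 9/68) → index 0
j=1: u_1=77/600 ∈ [0, 9/68) → index 0
j=2: u_2=137/600 ∈ [13/68, 11/34) → index 2
j=3: u_3=197/600 ∈ [11/34, 25/68) → index 3
j=4: u_4=257/600 ∈ [25/68, 33/68) → index 4
j=5: u_5=317/600 ∈ [33/68, 10/17) → index 5
j=6: u_6=377/600 ∈ [10/17, 12/17) → index 6
j=7: u_7=437/600 ∈ [12/17, 57/68) → index 7
j=8: u_8=497/600 ∈ [12/17, 57/68) → index 7
j=9: u_9=557/600 ∈ [63/68, 1) → index 9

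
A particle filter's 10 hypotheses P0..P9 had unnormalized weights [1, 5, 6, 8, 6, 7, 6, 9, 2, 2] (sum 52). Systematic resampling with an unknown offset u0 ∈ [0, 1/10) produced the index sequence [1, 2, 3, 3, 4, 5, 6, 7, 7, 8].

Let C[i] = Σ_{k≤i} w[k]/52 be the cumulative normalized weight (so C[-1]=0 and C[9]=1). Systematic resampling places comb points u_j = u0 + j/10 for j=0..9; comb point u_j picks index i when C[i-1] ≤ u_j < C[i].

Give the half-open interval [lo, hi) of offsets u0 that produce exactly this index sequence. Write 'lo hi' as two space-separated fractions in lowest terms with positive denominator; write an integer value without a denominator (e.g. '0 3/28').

1/20 4/65

C = [1/52, 3/26, 3/13, 5/13, 1/2, 33/52, 3/4, 12/13, 25/26, 1]
j=0 picked index 1: u0 ∈ [1/52, 3/26)
j=1 picked index 2: u0 ∈ [1/65, 17/130)
j=2 picked index 3: u0 ∈ [2/65, 12/65)
j=3 picked index 3: u0 ∈ [-9/130, 11/130)
j=4 picked index 4: u0 ∈ [-1/65, 1/10)
j=5 picked index 5: u0 ∈ [0, 7/52)
j=6 picked index 6: u0 ∈ [9/260, 3/20)
j=7 picked index 7: u0 ∈ [1/20, 29/130)
j=8 picked index 7: u0 ∈ [-1/20, 8/65)
j=9 picked index 8: u0 ∈ [3/130, 4/65)
intersection: [1/20, 4/65)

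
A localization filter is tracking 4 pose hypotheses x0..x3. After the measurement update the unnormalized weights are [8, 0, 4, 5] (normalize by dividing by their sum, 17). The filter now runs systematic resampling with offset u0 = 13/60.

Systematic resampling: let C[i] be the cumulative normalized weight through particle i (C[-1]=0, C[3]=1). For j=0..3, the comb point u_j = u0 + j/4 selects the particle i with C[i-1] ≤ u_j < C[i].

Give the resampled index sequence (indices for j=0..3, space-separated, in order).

0 0 3 3

C = [8/17, 8/17, 12/17, 1]
j=0: u_0=13/60 ∈ [0, 8/17) → index 0
j=1: u_1=7/15 ∈ [0, 8/17) → index 0
j=2: u_2=43/60 ∈ [12/17, 1) → index 3
j=3: u_3=29/30 ∈ [12/17, 1) → index 3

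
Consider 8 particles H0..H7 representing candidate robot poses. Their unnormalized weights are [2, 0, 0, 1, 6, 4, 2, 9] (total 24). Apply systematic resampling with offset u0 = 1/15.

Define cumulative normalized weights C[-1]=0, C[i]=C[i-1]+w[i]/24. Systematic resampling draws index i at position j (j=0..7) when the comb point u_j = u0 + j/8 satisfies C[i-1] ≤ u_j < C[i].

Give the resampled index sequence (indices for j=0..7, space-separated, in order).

C = [1/12, 1/12, 1/12, 1/8, 3/8, 13/24, 5/8, 1]
j=0: u_0=1/15 ∈ [0, 1/12) → index 0
j=1: u_1=23/120 ∈ [1/8, 3/8) → index 4
j=2: u_2=19/60 ∈ [1/8, 3/8) → index 4
j=3: u_3=53/120 ∈ [3/8, 13/24) → index 5
j=4: u_4=17/30 ∈ [13/24, 5/8) → index 6
j=5: u_5=83/120 ∈ [5/8, 1) → index 7
j=6: u_6=49/60 ∈ [5/8, 1) → index 7
j=7: u_7=113/120 ∈ [5/8, 1) → index 7

0 4 4 5 6 7 7 7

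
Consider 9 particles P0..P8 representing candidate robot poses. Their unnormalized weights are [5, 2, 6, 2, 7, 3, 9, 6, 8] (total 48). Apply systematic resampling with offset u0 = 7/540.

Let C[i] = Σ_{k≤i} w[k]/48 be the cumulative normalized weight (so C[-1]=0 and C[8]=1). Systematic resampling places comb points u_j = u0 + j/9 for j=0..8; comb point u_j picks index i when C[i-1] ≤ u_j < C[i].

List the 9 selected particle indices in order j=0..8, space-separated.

C = [5/48, 7/48, 13/48, 5/16, 11/24, 25/48, 17/24, 5/6, 1]
j=0: u_0=7/540 ∈ [0, 5/48) → index 0
j=1: u_1=67/540 ∈ [5/48, 7/48) → index 1
j=2: u_2=127/540 ∈ [7/48, 13/48) → index 2
j=3: u_3=187/540 ∈ [5/16, 11/24) → index 4
j=4: u_4=247/540 ∈ [5/16, 11/24) → index 4
j=5: u_5=307/540 ∈ [25/48, 17/24) → index 6
j=6: u_6=367/540 ∈ [25/48, 17/24) → index 6
j=7: u_7=427/540 ∈ [17/24, 5/6) → index 7
j=8: u_8=487/540 ∈ [5/6, 1) → index 8

0 1 2 4 4 6 6 7 8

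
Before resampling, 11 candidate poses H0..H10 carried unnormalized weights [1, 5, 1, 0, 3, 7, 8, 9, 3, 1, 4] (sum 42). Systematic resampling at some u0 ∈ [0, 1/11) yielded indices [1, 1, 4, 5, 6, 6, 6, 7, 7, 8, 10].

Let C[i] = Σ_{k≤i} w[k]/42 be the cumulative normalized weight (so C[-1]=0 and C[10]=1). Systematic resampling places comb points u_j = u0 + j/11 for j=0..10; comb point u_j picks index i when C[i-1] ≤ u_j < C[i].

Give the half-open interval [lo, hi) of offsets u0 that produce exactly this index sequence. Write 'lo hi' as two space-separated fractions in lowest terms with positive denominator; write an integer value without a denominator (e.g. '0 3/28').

19/462 23/462

C = [1/42, 1/7, 1/6, 1/6, 5/21, 17/42, 25/42, 17/21, 37/42, 19/21, 1]
j=0 picked index 1: u0 ∈ [1/42, 1/7)
j=1 picked index 1: u0 ∈ [-31/462, 4/77)
j=2 picked index 4: u0 ∈ [-1/66, 13/231)
j=3 picked index 5: u0 ∈ [-8/231, 61/462)
j=4 picked index 6: u0 ∈ [19/462, 107/462)
j=5 picked index 6: u0 ∈ [-23/462, 65/462)
j=6 picked index 6: u0 ∈ [-65/462, 23/462)
j=7 picked index 7: u0 ∈ [-19/462, 40/231)
j=8 picked index 7: u0 ∈ [-61/462, 19/231)
j=9 picked index 8: u0 ∈ [-2/231, 29/462)
j=10 picked index 10: u0 ∈ [-1/231, 1/11)
intersection: [19/462, 23/462)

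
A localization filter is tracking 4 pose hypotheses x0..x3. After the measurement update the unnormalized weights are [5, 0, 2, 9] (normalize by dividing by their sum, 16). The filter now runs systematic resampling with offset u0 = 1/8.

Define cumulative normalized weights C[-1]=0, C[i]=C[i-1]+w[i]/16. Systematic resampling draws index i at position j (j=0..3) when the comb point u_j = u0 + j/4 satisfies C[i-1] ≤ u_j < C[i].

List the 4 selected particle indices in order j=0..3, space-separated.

0 2 3 3

C = [5/16, 5/16, 7/16, 1]
j=0: u_0=1/8 ∈ [0, 5/16) → index 0
j=1: u_1=3/8 ∈ [5/16, 7/16) → index 2
j=2: u_2=5/8 ∈ [7/16, 1) → index 3
j=3: u_3=7/8 ∈ [7/16, 1) → index 3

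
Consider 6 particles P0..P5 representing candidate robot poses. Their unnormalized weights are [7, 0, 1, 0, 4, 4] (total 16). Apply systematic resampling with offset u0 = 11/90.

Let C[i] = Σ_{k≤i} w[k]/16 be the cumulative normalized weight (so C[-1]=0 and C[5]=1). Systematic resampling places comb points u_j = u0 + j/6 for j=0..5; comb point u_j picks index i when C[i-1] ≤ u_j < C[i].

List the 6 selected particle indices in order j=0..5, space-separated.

C = [7/16, 7/16, 1/2, 1/2, 3/4, 1]
j=0: u_0=11/90 ∈ [0, 7/16) → index 0
j=1: u_1=13/45 ∈ [0, 7/16) → index 0
j=2: u_2=41/90 ∈ [7/16, 1/2) → index 2
j=3: u_3=28/45 ∈ [1/2, 3/4) → index 4
j=4: u_4=71/90 ∈ [3/4, 1) → index 5
j=5: u_5=43/45 ∈ [3/4, 1) → index 5

0 0 2 4 5 5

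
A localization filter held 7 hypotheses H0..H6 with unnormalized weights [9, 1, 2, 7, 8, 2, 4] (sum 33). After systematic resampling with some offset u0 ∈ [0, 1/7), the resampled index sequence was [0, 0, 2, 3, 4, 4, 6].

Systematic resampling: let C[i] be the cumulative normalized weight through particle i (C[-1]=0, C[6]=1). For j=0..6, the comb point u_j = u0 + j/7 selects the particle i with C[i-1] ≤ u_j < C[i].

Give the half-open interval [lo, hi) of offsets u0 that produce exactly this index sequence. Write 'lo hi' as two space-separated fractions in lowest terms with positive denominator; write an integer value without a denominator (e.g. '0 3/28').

5/231 6/77

C = [3/11, 10/33, 4/11, 19/33, 9/11, 29/33, 1]
j=0 picked index 0: u0 ∈ [0, 3/11)
j=1 picked index 0: u0 ∈ [-1/7, 10/77)
j=2 picked index 2: u0 ∈ [4/231, 6/77)
j=3 picked index 3: u0 ∈ [-5/77, 34/231)
j=4 picked index 4: u0 ∈ [1/231, 19/77)
j=5 picked index 4: u0 ∈ [-32/231, 8/77)
j=6 picked index 6: u0 ∈ [5/231, 1/7)
intersection: [5/231, 6/77)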